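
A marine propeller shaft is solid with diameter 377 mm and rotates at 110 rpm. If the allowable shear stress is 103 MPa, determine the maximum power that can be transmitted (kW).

J = πd⁴/32 = π(0.377)⁴/32 = 1.983×10^-3 m⁴.
T_max = τ_allow·J/r = 1.03×10^8 × 1.983×10^-3 / 0.189 = 1.084e6 N·m.
ω = 2π·110/60 = 11.52 rad/s, so P_max = T_max·ω = 1.248×10^7 W.

12500 kW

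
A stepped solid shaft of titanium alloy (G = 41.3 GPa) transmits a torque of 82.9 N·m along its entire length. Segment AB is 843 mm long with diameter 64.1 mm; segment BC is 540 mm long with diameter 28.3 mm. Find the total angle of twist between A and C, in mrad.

18.2 mrad

J_AB = π(0.0641)⁴/32 = 1.66×10^-6 m⁴; J_BC = π(0.0283)⁴/32 = 6.30×10^-8 m⁴.
θ = (T/G)·Σ L_i/J_i = (82.90/41.3×10⁹)·(0.843/1.66×10^-6 + 0.540/6.30×10^-8) = 0.01823 rad.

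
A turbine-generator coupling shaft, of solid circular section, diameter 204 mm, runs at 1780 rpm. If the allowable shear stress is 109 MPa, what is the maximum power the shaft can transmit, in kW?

33900 kW

J = πd⁴/32 = π(0.204)⁴/32 = 1.700×10^-4 m⁴.
T_max = τ_allow·J/r = 1.09×10^8 × 1.700×10^-4 / 0.102 = 181700 N·m.
ω = 2π·1780/60 = 186.4 rad/s, so P_max = T_max·ω = 3.387×10^7 W.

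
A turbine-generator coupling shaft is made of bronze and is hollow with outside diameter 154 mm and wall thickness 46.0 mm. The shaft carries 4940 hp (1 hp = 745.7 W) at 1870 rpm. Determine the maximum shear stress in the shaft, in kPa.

ω = 2π·1870/60 = 195.8 rad/s, so T = P/ω = 4940×745.7 / 195.8 = 18810 N·m.
J = π(d_o⁴ − d_i⁴)/32 = π(0.154⁴ − 0.0620⁴)/32 = 5.377×10^-5 m⁴.
τ_max = T·r/J = 18810 × 0.0770 / 5.377×10^-5 = 2.694×10^7 Pa.

26900 kPa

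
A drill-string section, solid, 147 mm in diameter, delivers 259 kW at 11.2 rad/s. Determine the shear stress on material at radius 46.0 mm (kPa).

ω = 11.2 rad/s, so T = P/ω = 259×10³ / 11.20 = 23120 N·m.
J = πd⁴/32 = π(0.147)⁴/32 = 4.584×10^-5 m⁴.
Shear stress varies linearly with radius: τ = T·r/J = 23120 × 0.0460 / 4.584×10^-5 = 2.320×10^7 Pa.

23200 kPa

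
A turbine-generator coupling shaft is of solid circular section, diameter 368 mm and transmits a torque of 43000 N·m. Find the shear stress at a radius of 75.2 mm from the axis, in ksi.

J = πd⁴/32 = π(0.368)⁴/32 = 1.800×10^-3 m⁴.
Shear stress varies linearly with radius: τ = T·r/J = 43000 × 0.0752 / 1.800×10^-3 = 1.796×10^6 Pa.

0.260 ksi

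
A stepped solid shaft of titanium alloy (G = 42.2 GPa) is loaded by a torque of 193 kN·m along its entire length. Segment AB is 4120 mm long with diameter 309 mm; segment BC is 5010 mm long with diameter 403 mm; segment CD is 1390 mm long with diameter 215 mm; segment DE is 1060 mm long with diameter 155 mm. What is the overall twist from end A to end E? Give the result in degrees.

J_AB = π(0.309)⁴/32 = 8.95×10^-4 m⁴; J_BC = π(0.403)⁴/32 = 2.59×10^-3 m⁴; J_CD = π(0.215)⁴/32 = 2.10×10^-4 m⁴; J_DE = π(0.155)⁴/32 = 5.67×10^-5 m⁴.
θ = (T/G)·Σ L_i/J_i = (193000/42.2×10⁹)·(4.12/8.95×10^-4 + 5.01/2.59×10^-3 + 1.39/2.10×10^-4 + 1.06/5.67×10^-5) = 0.1458 rad.

8.35°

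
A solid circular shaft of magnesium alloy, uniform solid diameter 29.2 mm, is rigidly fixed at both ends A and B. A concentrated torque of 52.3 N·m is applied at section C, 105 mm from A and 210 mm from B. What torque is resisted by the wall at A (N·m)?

34.9 N·m

With uniform GJ and both ends fixed, compatibility θ_AC = θ_CB gives T_A·a = T_B·b, together with T_A + T_B = T₀.
T_A = T₀·b/(a+b) = 52.30·210/315.0 = 34.87 N·m; T_B = 17.43 N·m.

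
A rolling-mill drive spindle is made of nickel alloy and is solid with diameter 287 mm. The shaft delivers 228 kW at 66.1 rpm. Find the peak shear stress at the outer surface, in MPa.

ω = 2π·66.1/60 = 6.922 rad/s, so T = P/ω = 228×10³ / 6.922 = 32940 N·m.
J = πd⁴/32 = π(0.287)⁴/32 = 6.661×10^-4 m⁴.
τ_max = T·r/J = 32940 × 0.143 / 6.661×10^-4 = 7.096×10^6 Pa.

7.10 MPa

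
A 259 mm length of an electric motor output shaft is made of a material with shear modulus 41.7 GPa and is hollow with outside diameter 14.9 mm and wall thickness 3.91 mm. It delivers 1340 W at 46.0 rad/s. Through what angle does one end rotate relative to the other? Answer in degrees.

ω = 46.0 rad/s, so T = P/ω = 1340 / 46.00 = 29.13 N·m.
J = π(d_o⁴ − d_i⁴)/32 = π(0.0149⁴ − 0.00708⁴)/32 = 4.592×10^-9 m⁴.
θ = T·L/(G·J) = 29.13 × 0.259 / (41.7×10⁹ × 4.592×10^-9) = 0.03940 rad.

2.26°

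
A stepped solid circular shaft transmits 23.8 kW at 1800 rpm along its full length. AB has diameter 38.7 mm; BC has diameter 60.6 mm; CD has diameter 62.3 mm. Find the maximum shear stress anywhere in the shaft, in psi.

ω = 2π·1800/60 = 188.5 rad/s, so T = P/ω = 23.8×10³ / 188.5 = 126.3 N·m.
Under the same torque, τ_max = 16T/(πd³) is largest where d is smallest — segment AB (d = 38.7 mm).
τ_max = 16·126.3/(π·(0.0387)³) = 1.109×10^7 Pa.

1610 psi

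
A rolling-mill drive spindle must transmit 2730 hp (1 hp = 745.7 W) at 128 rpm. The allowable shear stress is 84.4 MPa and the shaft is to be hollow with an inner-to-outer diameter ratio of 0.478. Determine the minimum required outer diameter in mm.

213 mm

ω = 2π·128/60 = 13.40 rad/s, so T = P/ω = 2730×745.7 / 13.40 = 151900 N·m.
For a hollow shaft with d_i/d_o = 0.478: τ_max = 16T/(π d_o³ (1−k⁴)), so d_o = [16T/(π τ_allow (1−k⁴))]^(1/3) = [16·151900/(π·8.44×10^7·0.9478)]^(1/3) = 0.2130 m.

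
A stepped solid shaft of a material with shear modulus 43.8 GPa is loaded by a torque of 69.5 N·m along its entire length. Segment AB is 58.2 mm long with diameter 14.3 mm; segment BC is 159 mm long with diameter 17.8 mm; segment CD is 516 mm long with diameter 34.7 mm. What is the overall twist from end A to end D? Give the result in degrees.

J_AB = π(0.0143)⁴/32 = 4.11×10^-9 m⁴; J_BC = π(0.0178)⁴/32 = 9.86×10^-9 m⁴; J_CD = π(0.0347)⁴/32 = 1.42×10^-7 m⁴.
θ = (T/G)·Σ L_i/J_i = (69.50/43.8×10⁹)·(0.0582/4.11×10^-9 + 0.159/9.86×10^-9 + 0.516/1.42×10^-7) = 0.05385 rad.

3.09°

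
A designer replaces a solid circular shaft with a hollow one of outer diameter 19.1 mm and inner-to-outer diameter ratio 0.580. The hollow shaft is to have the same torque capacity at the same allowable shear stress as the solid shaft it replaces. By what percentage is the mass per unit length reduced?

28.1 %

Equal τ_max and T ⇒ the solid shaft needs d_s³ = d_o³(1−k⁴), so d_s = 19.1·(1−0.580⁴)^(1/3) = 18.35 mm.
Area ratio A_h/A_s = d_o²(1−k²)/d_s² = (1−k²)/(1−k⁴)^(2/3) = 0.7189.
Mass saving = 1 − 0.7189 = 28.1 %.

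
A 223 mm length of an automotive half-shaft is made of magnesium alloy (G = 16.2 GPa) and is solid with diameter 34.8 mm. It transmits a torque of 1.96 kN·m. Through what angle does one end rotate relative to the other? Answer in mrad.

J = πd⁴/32 = π(0.0348)⁴/32 = 1.440×10^-7 m⁴.
θ = T·L/(G·J) = 1960 × 0.223 / (16.2×10⁹ × 1.440×10^-7) = 0.1874 rad.

187 mrad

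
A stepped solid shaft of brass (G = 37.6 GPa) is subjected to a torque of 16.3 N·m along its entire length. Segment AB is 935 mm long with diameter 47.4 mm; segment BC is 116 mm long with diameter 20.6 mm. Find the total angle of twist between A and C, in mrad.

3.66 mrad

J_AB = π(0.0474)⁴/32 = 4.96×10^-7 m⁴; J_BC = π(0.0206)⁴/32 = 1.77×10^-8 m⁴.
θ = (T/G)·Σ L_i/J_i = (16.30/37.6×10⁹)·(0.935/4.96×10^-7 + 0.116/1.77×10^-8) = 3.662×10^-3 rad.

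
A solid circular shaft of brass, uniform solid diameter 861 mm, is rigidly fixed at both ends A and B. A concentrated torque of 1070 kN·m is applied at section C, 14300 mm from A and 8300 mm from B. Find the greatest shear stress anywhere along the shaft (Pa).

With uniform GJ and both ends fixed, compatibility θ_AC = θ_CB gives T_A·a = T_B·b, together with T_A + T_B = T₀.
T_A = T₀·b/(a+b) = 1.070e6·8300/22600 = 393000 N·m; T_B = 677000 N·m.
τ in each portion: τ_AC = 3.14×10^6 Pa, τ_CB = 5.40×10^6 Pa; maximum is in CB.
τ_max = T_CB·r/J = 677000·0.430/0.0540 = 5.402×10^6 Pa.

5.40e6 Pa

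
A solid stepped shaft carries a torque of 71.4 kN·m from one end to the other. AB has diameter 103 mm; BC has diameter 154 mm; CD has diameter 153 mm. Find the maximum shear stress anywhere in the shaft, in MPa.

333 MPa

Under the same torque, τ_max = 16T/(πd³) is largest where d is smallest — segment AB (d = 103 mm).
τ_max = 16·71400/(π·(0.103)³) = 3.328×10^8 Pa.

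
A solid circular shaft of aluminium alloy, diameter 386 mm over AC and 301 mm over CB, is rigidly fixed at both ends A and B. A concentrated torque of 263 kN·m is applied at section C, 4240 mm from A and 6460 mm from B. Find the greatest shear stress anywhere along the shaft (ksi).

Compatibility: T_A·a/J_AC = T_B·b/J_CB with T_A + T_B = T₀.
J_AC = 2.18×10^-3 m⁴, J_CB = 8.06×10^-4 m⁴, so T_A = T₀·(J_AC/a)/((J_AC/a)+(J_CB/b)) = 211600 N·m, T_B = 51360 N·m.
τ in each portion: τ_AC = 1.87×10^7 Pa, τ_CB = 9.59×10^6 Pa; maximum is in AC.
τ_max = T_AC·r/J = 211600·0.193/2.18×10^-3 = 1.874×10^7 Pa.

2.72 ksi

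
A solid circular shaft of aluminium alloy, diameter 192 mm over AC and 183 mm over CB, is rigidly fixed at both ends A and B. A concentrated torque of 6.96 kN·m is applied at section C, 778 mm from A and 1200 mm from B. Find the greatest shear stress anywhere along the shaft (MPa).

Compatibility: T_A·a/J_AC = T_B·b/J_CB with T_A + T_B = T₀.
J_AC = 1.33×10^-4 m⁴, J_CB = 1.10×10^-4 m⁴, so T_A = T₀·(J_AC/a)/((J_AC/a)+(J_CB/b)) = 4534 N·m, T_B = 2426 N·m.
τ in each portion: τ_AC = 3.26×10^6 Pa, τ_CB = 2.02×10^6 Pa; maximum is in AC.
τ_max = T_AC·r/J = 4534·0.0960/1.33×10^-4 = 3.263×10^6 Pa.

3.26 MPa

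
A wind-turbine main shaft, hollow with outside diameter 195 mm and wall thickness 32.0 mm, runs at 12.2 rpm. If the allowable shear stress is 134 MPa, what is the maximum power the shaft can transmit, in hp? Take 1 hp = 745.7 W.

266 hp

J = π(d_o⁴ − d_i⁴)/32 = π(0.195⁴ − 0.131⁴)/32 = 1.130×10^-4 m⁴.
T_max = τ_allow·J/r = 1.34×10^8 × 1.130×10^-4 / 0.0975 = 155400 N·m.
ω = 2π·12.2/60 = 1.278 rad/s, so P_max = T_max·ω = 1.985×10^5 W.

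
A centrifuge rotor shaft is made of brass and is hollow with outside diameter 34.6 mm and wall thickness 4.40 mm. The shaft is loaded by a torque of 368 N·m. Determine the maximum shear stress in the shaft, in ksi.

J = π(d_o⁴ − d_i⁴)/32 = π(0.0346⁴ − 0.0258⁴)/32 = 9.720×10^-8 m⁴.
τ_max = T·r/J = 368.0 × 0.0173 / 9.720×10^-8 = 6.550×10^7 Pa.

9.50 ksi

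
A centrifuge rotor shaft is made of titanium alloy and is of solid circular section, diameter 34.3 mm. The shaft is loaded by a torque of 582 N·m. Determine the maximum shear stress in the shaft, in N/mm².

J = πd⁴/32 = π(0.0343)⁴/32 = 1.359×10^-7 m⁴.
τ_max = T·r/J = 582.0 × 0.0171 / 1.359×10^-7 = 7.345×10^7 Pa.

73.5 N/mm²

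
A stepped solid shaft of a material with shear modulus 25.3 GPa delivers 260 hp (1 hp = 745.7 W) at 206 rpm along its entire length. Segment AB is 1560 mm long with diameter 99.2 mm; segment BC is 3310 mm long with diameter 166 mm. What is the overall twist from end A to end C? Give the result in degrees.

4.24°

ω = 2π·206/60 = 21.57 rad/s, so T = P/ω = 260×745.7 / 21.57 = 8988 N·m.
J_AB = π(0.0992)⁴/32 = 9.51×10^-6 m⁴; J_BC = π(0.166)⁴/32 = 7.45×10^-5 m⁴.
θ = (T/G)·Σ L_i/J_i = (8988/25.3×10⁹)·(1.56/9.51×10^-6 + 3.31/7.45×10^-5) = 0.07406 rad.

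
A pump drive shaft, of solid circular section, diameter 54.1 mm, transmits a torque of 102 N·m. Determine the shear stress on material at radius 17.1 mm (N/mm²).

2.07 N/mm²

J = πd⁴/32 = π(0.0541)⁴/32 = 8.410×10^-7 m⁴.
Shear stress varies linearly with radius: τ = T·r/J = 102.0 × 0.0171 / 8.410×10^-7 = 2.074×10^6 Pa.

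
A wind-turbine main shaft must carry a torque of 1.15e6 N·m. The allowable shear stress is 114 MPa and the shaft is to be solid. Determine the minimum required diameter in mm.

For a solid shaft τ_max = 16T/(πd³), so d = (16T/(π τ_allow))^(1/3) = (16·1.150e6/(π·1.14×10^8))^(1/3) = 0.3718 m.

372 mm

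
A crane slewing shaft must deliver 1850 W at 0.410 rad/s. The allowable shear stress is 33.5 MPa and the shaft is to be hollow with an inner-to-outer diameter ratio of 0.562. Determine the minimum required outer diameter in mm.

ω = 0.410 rad/s, so T = P/ω = 1850 / 0.4100 = 4512 N·m.
For a hollow shaft with d_i/d_o = 0.562: τ_max = 16T/(π d_o³ (1−k⁴)), so d_o = [16T/(π τ_allow (1−k⁴))]^(1/3) = [16·4512/(π·3.35×10^7·0.9002)]^(1/3) = 0.09134 m.

91.3 mm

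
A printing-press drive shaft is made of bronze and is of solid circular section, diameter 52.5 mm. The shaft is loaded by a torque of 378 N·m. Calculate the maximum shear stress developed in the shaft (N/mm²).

J = πd⁴/32 = π(0.0525)⁴/32 = 7.458×10^-7 m⁴.
τ_max = T·r/J = 378.0 × 0.0262 / 7.458×10^-7 = 1.330×10^7 Pa.

13.3 N/mm²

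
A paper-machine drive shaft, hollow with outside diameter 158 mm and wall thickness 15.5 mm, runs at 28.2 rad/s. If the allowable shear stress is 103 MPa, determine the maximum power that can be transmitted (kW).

J = π(d_o⁴ − d_i⁴)/32 = π(0.158⁴ − 0.127⁴)/32 = 3.564×10^-5 m⁴.
T_max = τ_allow·J/r = 1.03×10^8 × 3.564×10^-5 / 0.0790 = 46470 N·m.
ω = 28.2 rad/s, so P_max = T_max·ω = 1.310×10^6 W.

1310 kW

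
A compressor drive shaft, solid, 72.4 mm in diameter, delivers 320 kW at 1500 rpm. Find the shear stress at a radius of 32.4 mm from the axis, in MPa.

ω = 2π·1500/60 = 157.1 rad/s, so T = P/ω = 320×10³ / 157.1 = 2037 N·m.
J = πd⁴/32 = π(0.0724)⁴/32 = 2.697×10^-6 m⁴.
Shear stress varies linearly with radius: τ = T·r/J = 2037 × 0.0324 / 2.697×10^-6 = 2.447×10^7 Pa.

24.5 MPa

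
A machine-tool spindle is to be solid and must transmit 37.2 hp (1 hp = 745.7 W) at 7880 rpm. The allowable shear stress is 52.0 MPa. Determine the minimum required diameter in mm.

14.9 mm

ω = 2π·7880/60 = 825.2 rad/s, so T = P/ω = 37.2×745.7 / 825.2 = 33.62 N·m.
For a solid shaft τ_max = 16T/(πd³), so d = (16T/(π τ_allow))^(1/3) = (16·33.62/(π·5.20×10^7))^(1/3) = 0.01488 m.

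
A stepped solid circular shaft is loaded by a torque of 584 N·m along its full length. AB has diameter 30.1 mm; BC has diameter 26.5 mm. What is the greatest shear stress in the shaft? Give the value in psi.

Under the same torque, τ_max = 16T/(πd³) is largest where d is smallest — segment BC (d = 26.5 mm).
τ_max = 16·584.0/(π·(0.0265)³) = 1.598×10^8 Pa.

23200 psi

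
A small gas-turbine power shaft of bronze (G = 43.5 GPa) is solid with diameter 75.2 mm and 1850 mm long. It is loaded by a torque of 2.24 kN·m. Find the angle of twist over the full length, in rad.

J = πd⁴/32 = π(0.0752)⁴/32 = 3.140×10^-6 m⁴.
θ = T·L/(G·J) = 2240 × 1.85 / (43.5×10⁹ × 3.140×10^-6) = 0.03034 rad.

0.0303 rad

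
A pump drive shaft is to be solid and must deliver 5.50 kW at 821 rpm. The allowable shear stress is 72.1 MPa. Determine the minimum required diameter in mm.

16.5 mm

ω = 2π·821/60 = 85.97 rad/s, so T = P/ω = 5.50×10³ / 85.97 = 63.97 N·m.
For a solid shaft τ_max = 16T/(πd³), so d = (16T/(π τ_allow))^(1/3) = (16·63.97/(π·7.21×10^7))^(1/3) = 0.01653 m.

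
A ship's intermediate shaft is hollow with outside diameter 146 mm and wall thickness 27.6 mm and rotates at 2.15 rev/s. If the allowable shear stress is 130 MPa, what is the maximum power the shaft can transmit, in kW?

J = π(d_o⁴ − d_i⁴)/32 = π(0.146⁴ − 0.0908⁴)/32 = 3.793×10^-5 m⁴.
T_max = τ_allow·J/r = 1.30×10^8 × 3.793×10^-5 / 0.0730 = 67550 N·m.
ω = 2π·2.15 = 13.51 rad/s, so P_max = T_max·ω = 9.126×10^5 W.

913 kW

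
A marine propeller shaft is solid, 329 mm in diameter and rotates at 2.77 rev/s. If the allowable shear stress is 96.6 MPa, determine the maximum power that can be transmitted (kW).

J = πd⁴/32 = π(0.329)⁴/32 = 1.150×10^-3 m⁴.
T_max = τ_allow·J/r = 9.66×10^7 × 1.150×10^-3 / 0.165 = 675500 N·m.
ω = 2π·2.77 = 17.40 rad/s, so P_max = T_max·ω = 1.176×10^7 W.

11800 kW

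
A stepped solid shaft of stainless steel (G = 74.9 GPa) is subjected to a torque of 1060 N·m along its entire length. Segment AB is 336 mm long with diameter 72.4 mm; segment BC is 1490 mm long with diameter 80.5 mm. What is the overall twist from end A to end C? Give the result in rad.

0.00688 rad

J_AB = π(0.0724)⁴/32 = 2.70×10^-6 m⁴; J_BC = π(0.0805)⁴/32 = 4.12×10^-6 m⁴.
θ = (T/G)·Σ L_i/J_i = (1060/74.9×10⁹)·(0.336/2.70×10^-6 + 1.49/4.12×10^-6) = 6.878×10^-3 rad.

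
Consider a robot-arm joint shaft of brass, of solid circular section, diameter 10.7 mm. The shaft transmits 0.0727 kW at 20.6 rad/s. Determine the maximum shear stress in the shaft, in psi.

2130 psi

ω = 20.6 rad/s, so T = P/ω = 0.0727×10³ / 20.60 = 3.529 N·m.
J = πd⁴/32 = π(0.0107)⁴/32 = 1.287×10^-9 m⁴.
τ_max = T·r/J = 3.529 × 0.00535 / 1.287×10^-9 = 1.467×10^7 Pa.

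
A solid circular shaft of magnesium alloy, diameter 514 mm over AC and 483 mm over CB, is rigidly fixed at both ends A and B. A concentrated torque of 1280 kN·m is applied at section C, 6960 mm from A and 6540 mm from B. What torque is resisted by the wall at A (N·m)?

700000 N·m

Compatibility: T_A·a/J_AC = T_B·b/J_CB with T_A + T_B = T₀.
J_AC = 6.85×10^-3 m⁴, J_CB = 5.34×10^-3 m⁴, so T_A = T₀·(J_AC/a)/((J_AC/a)+(J_CB/b)) = 699500 N·m, T_B = 580500 N·m.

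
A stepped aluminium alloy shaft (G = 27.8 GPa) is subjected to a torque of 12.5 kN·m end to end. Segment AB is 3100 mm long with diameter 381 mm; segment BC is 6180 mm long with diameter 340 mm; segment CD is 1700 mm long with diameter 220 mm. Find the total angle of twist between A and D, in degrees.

0.350°

J_AB = π(0.381)⁴/32 = 2.07×10^-3 m⁴; J_BC = π(0.340)⁴/32 = 1.31×10^-3 m⁴; J_CD = π(0.220)⁴/32 = 2.30×10^-4 m⁴.
θ = (T/G)·Σ L_i/J_i = (12500/27.8×10⁹)·(3.10/2.07×10^-3 + 6.18/1.31×10^-3 + 1.70/2.30×10^-4) = 6.116×10^-3 rad.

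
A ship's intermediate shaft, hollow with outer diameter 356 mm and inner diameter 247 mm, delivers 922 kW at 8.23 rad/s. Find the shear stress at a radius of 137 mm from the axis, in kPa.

12700 kPa

ω = 8.23 rad/s, so T = P/ω = 922×10³ / 8.230 = 112000 N·m.
J = π(d_o⁴ − d_i⁴)/32 = π(0.356⁴ − 0.247⁴)/32 = 1.211×10^-3 m⁴.
Shear stress varies linearly with radius: τ = T·r/J = 112000 × 0.137 / 1.211×10^-3 = 1.267×10^7 Pa.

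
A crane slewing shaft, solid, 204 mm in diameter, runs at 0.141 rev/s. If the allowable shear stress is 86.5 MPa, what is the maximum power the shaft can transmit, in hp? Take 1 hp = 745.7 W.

171 hp

J = πd⁴/32 = π(0.204)⁴/32 = 1.700×10^-4 m⁴.
T_max = τ_allow·J/r = 8.65×10^7 × 1.700×10^-4 / 0.102 = 144200 N·m.
ω = 2π·0.141 = 0.8859 rad/s, so P_max = T_max·ω = 1.277×10^5 W.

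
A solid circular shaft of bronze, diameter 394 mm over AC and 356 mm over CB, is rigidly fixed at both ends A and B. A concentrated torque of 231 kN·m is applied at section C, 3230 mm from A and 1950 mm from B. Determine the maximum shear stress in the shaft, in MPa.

13.7 MPa

Compatibility: T_A·a/J_AC = T_B·b/J_CB with T_A + T_B = T₀.
J_AC = 2.37×10^-3 m⁴, J_CB = 1.58×10^-3 m⁴, so T_A = T₀·(J_AC/a)/((J_AC/a)+(J_CB/b)) = 109800 N·m, T_B = 121200 N·m.
τ in each portion: τ_AC = 9.14×10^6 Pa, τ_CB = 1.37×10^7 Pa; maximum is in CB.
τ_max = T_CB·r/J = 121200·0.178/1.58×10^-3 = 1.368×10^7 Pa.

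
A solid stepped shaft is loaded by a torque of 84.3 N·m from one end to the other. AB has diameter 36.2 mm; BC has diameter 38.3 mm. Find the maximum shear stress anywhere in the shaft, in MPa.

9.05 MPa

Under the same torque, τ_max = 16T/(πd³) is largest where d is smallest — segment AB (d = 36.2 mm).
τ_max = 16·84.30/(π·(0.0362)³) = 9.050×10^6 Pa.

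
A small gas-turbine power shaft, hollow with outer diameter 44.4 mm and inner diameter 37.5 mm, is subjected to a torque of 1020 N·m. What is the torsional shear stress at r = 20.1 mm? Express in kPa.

J = π(d_o⁴ − d_i⁴)/32 = π(0.0444⁴ − 0.0375⁴)/32 = 1.874×10^-7 m⁴.
Shear stress varies linearly with radius: τ = T·r/J = 1020 × 0.0201 / 1.874×10^-7 = 1.094×10^8 Pa.

109000 kPa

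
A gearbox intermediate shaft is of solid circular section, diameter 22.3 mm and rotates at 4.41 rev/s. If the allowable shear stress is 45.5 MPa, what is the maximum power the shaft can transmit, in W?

2750 W

J = πd⁴/32 = π(0.0223)⁴/32 = 2.428×10^-8 m⁴.
T_max = τ_allow·J/r = 4.55×10^7 × 2.428×10^-8 / 0.0112 = 99.07 N·m.
ω = 2π·4.41 = 27.71 rad/s, so P_max = T_max·ω = 2745 W.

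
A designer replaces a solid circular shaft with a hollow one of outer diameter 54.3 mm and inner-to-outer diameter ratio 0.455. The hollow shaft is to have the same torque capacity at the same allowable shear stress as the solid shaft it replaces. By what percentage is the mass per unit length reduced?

Equal τ_max and T ⇒ the solid shaft needs d_s³ = d_o³(1−k⁴), so d_s = 54.3·(1−0.455⁴)^(1/3) = 53.51 mm.
Area ratio A_h/A_s = d_o²(1−k²)/d_s² = (1−k²)/(1−k⁴)^(2/3) = 0.8165.
Mass saving = 1 − 0.8165 = 18.4 %.

18.4 %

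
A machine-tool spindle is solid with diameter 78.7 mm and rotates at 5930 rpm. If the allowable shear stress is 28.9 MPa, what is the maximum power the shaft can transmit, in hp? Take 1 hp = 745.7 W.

2300 hp

J = πd⁴/32 = π(0.0787)⁴/32 = 3.766×10^-6 m⁴.
T_max = τ_allow·J/r = 2.89×10^7 × 3.766×10^-6 / 0.0394 = 2766 N·m.
ω = 2π·5930/60 = 621.0 rad/s, so P_max = T_max·ω = 1.718×10^6 W.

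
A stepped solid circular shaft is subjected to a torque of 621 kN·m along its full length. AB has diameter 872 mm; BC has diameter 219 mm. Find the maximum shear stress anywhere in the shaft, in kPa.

301000 kPa

Under the same torque, τ_max = 16T/(πd³) is largest where d is smallest — segment BC (d = 219 mm).
τ_max = 16·621000/(π·(0.219)³) = 3.011×10^8 Pa.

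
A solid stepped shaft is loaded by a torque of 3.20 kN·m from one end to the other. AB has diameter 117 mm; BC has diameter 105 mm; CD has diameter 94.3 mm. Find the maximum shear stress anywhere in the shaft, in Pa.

Under the same torque, τ_max = 16T/(πd³) is largest where d is smallest — segment CD (d = 94.3 mm).
τ_max = 16·3200/(π·(0.0943)³) = 1.944×10^7 Pa.

1.94e7 Pa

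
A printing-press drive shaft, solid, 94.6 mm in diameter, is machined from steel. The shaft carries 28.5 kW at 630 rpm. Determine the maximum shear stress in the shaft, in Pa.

2.60e6 Pa

ω = 2π·630/60 = 65.97 rad/s, so T = P/ω = 28.5×10³ / 65.97 = 432.0 N·m.
J = πd⁴/32 = π(0.0946)⁴/32 = 7.863×10^-6 m⁴.
τ_max = T·r/J = 432.0 × 0.0473 / 7.863×10^-6 = 2.599×10^6 Pa.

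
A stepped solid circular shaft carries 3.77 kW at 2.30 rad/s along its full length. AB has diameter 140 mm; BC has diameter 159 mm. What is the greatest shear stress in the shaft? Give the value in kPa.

ω = 2.30 rad/s, so T = P/ω = 3.77×10³ / 2.300 = 1639 N·m.
Under the same torque, τ_max = 16T/(πd³) is largest where d is smallest — segment AB (d = 140 mm).
τ_max = 16·1639/(π·(0.140)³) = 3.042×10^6 Pa.

3040 kPa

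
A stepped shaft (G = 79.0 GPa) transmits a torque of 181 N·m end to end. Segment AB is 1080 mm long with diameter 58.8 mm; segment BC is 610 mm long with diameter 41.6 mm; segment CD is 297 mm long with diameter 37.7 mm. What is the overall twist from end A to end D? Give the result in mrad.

J_AB = π(0.0588)⁴/32 = 1.17×10^-6 m⁴; J_BC = π(0.0416)⁴/32 = 2.94×10^-7 m⁴; J_CD = π(0.0377)⁴/32 = 1.98×10^-7 m⁴.
θ = (T/G)·Σ L_i/J_i = (181.0/79.0×10⁹)·(1.08/1.17×10^-6 + 0.610/2.94×10^-7 + 0.297/1.98×10^-7) = 0.01029 rad.

10.3 mrad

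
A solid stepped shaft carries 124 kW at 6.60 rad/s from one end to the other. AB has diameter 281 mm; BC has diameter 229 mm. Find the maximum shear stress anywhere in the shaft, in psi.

ω = 6.60 rad/s, so T = P/ω = 124×10³ / 6.600 = 18790 N·m.
Under the same torque, τ_max = 16T/(πd³) is largest where d is smallest — segment BC (d = 229 mm).
τ_max = 16·18790/(π·(0.229)³) = 7.968×10^6 Pa.

1160 psi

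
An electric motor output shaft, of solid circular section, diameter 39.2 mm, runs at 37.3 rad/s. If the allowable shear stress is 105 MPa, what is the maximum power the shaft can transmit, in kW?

46.3 kW

J = πd⁴/32 = π(0.0392)⁴/32 = 2.318×10^-7 m⁴.
T_max = τ_allow·J/r = 1.05×10^8 × 2.318×10^-7 / 0.0196 = 1242 N·m.
ω = 37.3 rad/s, so P_max = T_max·ω = 4.632×10^4 W.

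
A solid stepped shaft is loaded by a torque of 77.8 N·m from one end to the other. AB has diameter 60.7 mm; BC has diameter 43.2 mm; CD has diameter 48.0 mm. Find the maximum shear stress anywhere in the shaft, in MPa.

4.91 MPa

Under the same torque, τ_max = 16T/(πd³) is largest where d is smallest — segment BC (d = 43.2 mm).
τ_max = 16·77.80/(π·(0.0432)³) = 4.915×10^6 Pa.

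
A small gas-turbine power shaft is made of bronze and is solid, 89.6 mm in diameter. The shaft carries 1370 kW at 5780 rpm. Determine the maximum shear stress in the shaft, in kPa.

16000 kPa

ω = 2π·5780/60 = 605.3 rad/s, so T = P/ω = 1370×10³ / 605.3 = 2263 N·m.
J = πd⁴/32 = π(0.0896)⁴/32 = 6.327×10^-6 m⁴.
τ_max = T·r/J = 2263 × 0.0448 / 6.327×10^-6 = 1.603×10^7 Pa.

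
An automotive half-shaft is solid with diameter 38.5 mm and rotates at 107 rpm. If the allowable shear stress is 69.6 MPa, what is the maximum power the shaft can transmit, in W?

8740 W

J = πd⁴/32 = π(0.0385)⁴/32 = 2.157×10^-7 m⁴.
T_max = τ_allow·J/r = 6.96×10^7 × 2.157×10^-7 / 0.0192 = 779.9 N·m.
ω = 2π·107/60 = 11.21 rad/s, so P_max = T_max·ω = 8738 W.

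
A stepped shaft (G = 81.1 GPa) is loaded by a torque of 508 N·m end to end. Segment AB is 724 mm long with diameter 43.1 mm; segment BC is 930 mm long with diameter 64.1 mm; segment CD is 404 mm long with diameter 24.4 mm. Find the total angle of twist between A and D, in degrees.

5.14°

J_AB = π(0.0431)⁴/32 = 3.39×10^-7 m⁴; J_BC = π(0.0641)⁴/32 = 1.66×10^-6 m⁴; J_CD = π(0.0244)⁴/32 = 3.48×10^-8 m⁴.
θ = (T/G)·Σ L_i/J_i = (508.0/81.1×10⁹)·(0.724/3.39×10^-7 + 0.930/1.66×10^-6 + 0.404/3.48×10^-8) = 0.08962 rad.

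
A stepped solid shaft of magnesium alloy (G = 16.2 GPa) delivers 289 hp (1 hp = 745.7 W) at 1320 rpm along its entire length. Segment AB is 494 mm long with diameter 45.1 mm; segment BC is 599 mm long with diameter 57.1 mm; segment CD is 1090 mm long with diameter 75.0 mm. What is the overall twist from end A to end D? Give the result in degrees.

11.8°

ω = 2π·1320/60 = 138.2 rad/s, so T = P/ω = 289×745.7 / 138.2 = 1559 N·m.
J_AB = π(0.0451)⁴/32 = 4.06×10^-7 m⁴; J_BC = π(0.0571)⁴/32 = 1.04×10^-6 m⁴; J_CD = π(0.0750)⁴/32 = 3.11×10^-6 m⁴.
θ = (T/G)·Σ L_i/J_i = (1559/16.2×10⁹)·(0.494/4.06×10^-7 + 0.599/1.04×10^-6 + 1.09/3.11×10^-6) = 0.2061 rad.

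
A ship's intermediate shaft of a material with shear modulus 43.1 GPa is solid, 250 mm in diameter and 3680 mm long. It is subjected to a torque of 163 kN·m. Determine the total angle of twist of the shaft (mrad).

36.3 mrad

J = πd⁴/32 = π(0.250)⁴/32 = 3.835×10^-4 m⁴.
θ = T·L/(G·J) = 163000 × 3.68 / (43.1×10⁹ × 3.835×10^-4) = 0.03629 rad.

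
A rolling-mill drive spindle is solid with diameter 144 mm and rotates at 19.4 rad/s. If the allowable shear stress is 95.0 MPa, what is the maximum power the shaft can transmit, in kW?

J = πd⁴/32 = π(0.144)⁴/32 = 4.221×10^-5 m⁴.
T_max = τ_allow·J/r = 9.50×10^7 × 4.221×10^-5 / 0.0720 = 55700 N·m.
ω = 19.4 rad/s, so P_max = T_max·ω = 1.081×10^6 W.

1080 kW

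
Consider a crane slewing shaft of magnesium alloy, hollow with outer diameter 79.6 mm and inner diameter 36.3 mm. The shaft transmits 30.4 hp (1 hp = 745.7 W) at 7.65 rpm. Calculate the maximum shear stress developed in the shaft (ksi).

43.3 ksi

ω = 2π·7.65/60 = 0.8011 rad/s, so T = P/ω = 30.4×745.7 / 0.8011 = 28300 N·m.
J = π(d_o⁴ − d_i⁴)/32 = π(0.0796⁴ − 0.0363⁴)/32 = 3.771×10^-6 m⁴.
τ_max = T·r/J = 28300 × 0.0398 / 3.771×10^-6 = 2.987×10^8 Pa.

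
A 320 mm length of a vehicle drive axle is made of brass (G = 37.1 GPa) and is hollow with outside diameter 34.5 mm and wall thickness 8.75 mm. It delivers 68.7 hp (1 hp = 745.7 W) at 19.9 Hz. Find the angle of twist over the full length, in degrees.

ω = 2π·19.9 = 125.0 rad/s, so T = P/ω = 68.7×745.7 / 125.0 = 409.7 N·m.
J = π(d_o⁴ − d_i⁴)/32 = π(0.0345⁴ − 0.0170⁴)/32 = 1.309×10^-7 m⁴.
θ = T·L/(G·J) = 409.7 × 0.320 / (37.1×10⁹ × 1.309×10^-7) = 0.02700 rad.

1.55°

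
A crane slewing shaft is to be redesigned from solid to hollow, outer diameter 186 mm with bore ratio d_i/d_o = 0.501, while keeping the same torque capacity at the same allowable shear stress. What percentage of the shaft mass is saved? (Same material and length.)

21.8 %

Equal τ_max and T ⇒ the solid shaft needs d_s³ = d_o³(1−k⁴), so d_s = 186·(1−0.501⁴)^(1/3) = 182.0 mm.
Area ratio A_h/A_s = d_o²(1−k²)/d_s² = (1−k²)/(1−k⁴)^(2/3) = 0.7822.
Mass saving = 1 − 0.7822 = 21.8 %.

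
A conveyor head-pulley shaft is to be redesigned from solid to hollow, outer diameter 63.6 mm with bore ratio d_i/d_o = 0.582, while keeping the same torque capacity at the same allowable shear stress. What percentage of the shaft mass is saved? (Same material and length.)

Equal τ_max and T ⇒ the solid shaft needs d_s³ = d_o³(1−k⁴), so d_s = 63.6·(1−0.582⁴)^(1/3) = 61.07 mm.
Area ratio A_h/A_s = d_o²(1−k²)/d_s² = (1−k²)/(1−k⁴)^(2/3) = 0.7172.
Mass saving = 1 − 0.7172 = 28.3 %.

28.3 %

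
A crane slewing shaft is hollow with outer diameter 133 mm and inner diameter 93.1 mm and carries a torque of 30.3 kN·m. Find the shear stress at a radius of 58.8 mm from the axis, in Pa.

J = π(d_o⁴ − d_i⁴)/32 = π(0.133⁴ − 0.0931⁴)/32 = 2.334×10^-5 m⁴.
Shear stress varies linearly with radius: τ = T·r/J = 30300 × 0.0588 / 2.334×10^-5 = 7.632×10^7 Pa.

7.63e7 Pa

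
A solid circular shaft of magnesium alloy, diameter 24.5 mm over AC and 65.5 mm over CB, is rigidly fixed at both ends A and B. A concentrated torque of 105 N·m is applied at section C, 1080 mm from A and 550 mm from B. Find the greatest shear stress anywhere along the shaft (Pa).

1.88e6 Pa

Compatibility: T_A·a/J_AC = T_B·b/J_CB with T_A + T_B = T₀.
J_AC = 3.54×10^-8 m⁴, J_CB = 1.81×10^-6 m⁴, so T_A = T₀·(J_AC/a)/((J_AC/a)+(J_CB/b)) = 1.036 N·m, T_B = 104.0 N·m.
τ in each portion: τ_AC = 3.59×10^5 Pa, τ_CB = 1.88×10^6 Pa; maximum is in CB.
τ_max = T_CB·r/J = 104.0·0.0328/1.81×10^-6 = 1.884×10^6 Pa.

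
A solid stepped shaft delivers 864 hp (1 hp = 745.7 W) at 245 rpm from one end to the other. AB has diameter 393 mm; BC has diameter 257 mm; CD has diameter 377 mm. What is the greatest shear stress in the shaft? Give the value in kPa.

7530 kPa

ω = 2π·245/60 = 25.66 rad/s, so T = P/ω = 864×745.7 / 25.66 = 25110 N·m.
Under the same torque, τ_max = 16T/(πd³) is largest where d is smallest — segment BC (d = 257 mm).
τ_max = 16·25110/(π·(0.257)³) = 7.534×10^6 Pa.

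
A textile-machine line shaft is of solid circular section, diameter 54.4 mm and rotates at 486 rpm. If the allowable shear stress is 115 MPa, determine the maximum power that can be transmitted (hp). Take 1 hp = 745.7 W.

248 hp

J = πd⁴/32 = π(0.0544)⁴/32 = 8.598×10^-7 m⁴.
T_max = τ_allow·J/r = 1.15×10^8 × 8.598×10^-7 / 0.0272 = 3635 N·m.
ω = 2π·486/60 = 50.89 rad/s, so P_max = T_max·ω = 1.850×10^5 W.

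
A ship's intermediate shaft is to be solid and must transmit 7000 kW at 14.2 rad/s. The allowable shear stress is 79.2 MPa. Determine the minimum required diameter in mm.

316 mm

ω = 14.2 rad/s, so T = P/ω = 7000×10³ / 14.20 = 493000 N·m.
For a solid shaft τ_max = 16T/(πd³), so d = (16T/(π τ_allow))^(1/3) = (16·493000/(π·7.92×10^7))^(1/3) = 0.3165 m.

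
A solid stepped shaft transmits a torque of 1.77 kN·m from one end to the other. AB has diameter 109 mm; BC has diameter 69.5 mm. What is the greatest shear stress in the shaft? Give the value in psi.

3890 psi

Under the same torque, τ_max = 16T/(πd³) is largest where d is smallest — segment BC (d = 69.5 mm).
τ_max = 16·1770/(π·(0.0695)³) = 2.685×10^7 Pa.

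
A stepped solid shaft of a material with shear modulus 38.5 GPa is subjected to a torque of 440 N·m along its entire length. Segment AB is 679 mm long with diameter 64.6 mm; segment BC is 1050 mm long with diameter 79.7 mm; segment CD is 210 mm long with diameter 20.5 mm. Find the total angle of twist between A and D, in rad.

J_AB = π(0.0646)⁴/32 = 1.71×10^-6 m⁴; J_BC = π(0.0797)⁴/32 = 3.96×10^-6 m⁴; J_CD = π(0.0205)⁴/32 = 1.73×10^-8 m⁴.
θ = (T/G)·Σ L_i/J_i = (440.0/38.5×10⁹)·(0.679/1.71×10^-6 + 1.05/3.96×10^-6 + 0.210/1.73×10^-8) = 0.1460 rad.

0.146 rad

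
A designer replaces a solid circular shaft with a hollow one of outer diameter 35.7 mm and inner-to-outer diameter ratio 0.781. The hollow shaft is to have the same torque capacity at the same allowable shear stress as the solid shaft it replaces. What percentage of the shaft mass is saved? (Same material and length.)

46.8 %

Equal τ_max and T ⇒ the solid shaft needs d_s³ = d_o³(1−k⁴), so d_s = 35.7·(1−0.781⁴)^(1/3) = 30.57 mm.
Area ratio A_h/A_s = d_o²(1−k²)/d_s² = (1−k²)/(1−k⁴)^(2/3) = 0.5319.
Mass saving = 1 − 0.5319 = 46.8 %.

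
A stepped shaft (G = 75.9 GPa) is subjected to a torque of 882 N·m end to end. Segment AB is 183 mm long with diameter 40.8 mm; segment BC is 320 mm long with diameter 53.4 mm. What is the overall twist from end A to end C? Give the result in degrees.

0.715°

J_AB = π(0.0408)⁴/32 = 2.72×10^-7 m⁴; J_BC = π(0.0534)⁴/32 = 7.98×10^-7 m⁴.
θ = (T/G)·Σ L_i/J_i = (882.0/75.9×10⁹)·(0.183/2.72×10^-7 + 0.320/7.98×10^-7) = 0.01248 rad.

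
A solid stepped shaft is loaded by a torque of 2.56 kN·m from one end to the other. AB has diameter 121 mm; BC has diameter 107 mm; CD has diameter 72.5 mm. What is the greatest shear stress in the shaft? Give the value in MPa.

34.2 MPa

Under the same torque, τ_max = 16T/(πd³) is largest where d is smallest — segment CD (d = 72.5 mm).
τ_max = 16·2560/(π·(0.0725)³) = 3.421×10^7 Pa.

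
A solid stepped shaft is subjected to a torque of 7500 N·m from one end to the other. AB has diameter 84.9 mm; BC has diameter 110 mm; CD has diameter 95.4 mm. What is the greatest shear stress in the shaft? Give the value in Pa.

Under the same torque, τ_max = 16T/(πd³) is largest where d is smallest — segment AB (d = 84.9 mm).
τ_max = 16·7500/(π·(0.0849)³) = 6.242×10^7 Pa.

6.24e7 Pa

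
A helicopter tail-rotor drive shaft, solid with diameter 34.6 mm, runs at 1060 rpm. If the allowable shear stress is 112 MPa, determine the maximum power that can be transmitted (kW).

101 kW

J = πd⁴/32 = π(0.0346)⁴/32 = 1.407×10^-7 m⁴.
T_max = τ_allow·J/r = 1.12×10^8 × 1.407×10^-7 / 0.0173 = 910.9 N·m.
ω = 2π·1060/60 = 111.0 rad/s, so P_max = T_max·ω = 1.011×10^5 W.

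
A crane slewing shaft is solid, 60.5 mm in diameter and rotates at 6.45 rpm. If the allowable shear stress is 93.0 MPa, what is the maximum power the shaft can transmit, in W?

J = πd⁴/32 = π(0.0605)⁴/32 = 1.315×10^-6 m⁴.
T_max = τ_allow·J/r = 9.30×10^7 × 1.315×10^-6 / 0.0302 = 4044 N·m.
ω = 2π·6.45/60 = 0.6754 rad/s, so P_max = T_max·ω = 2731 W.

2730 W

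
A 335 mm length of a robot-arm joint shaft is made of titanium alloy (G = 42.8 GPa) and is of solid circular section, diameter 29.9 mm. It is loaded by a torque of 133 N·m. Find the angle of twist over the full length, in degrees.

0.760°

J = πd⁴/32 = π(0.0299)⁴/32 = 7.847×10^-8 m⁴.
θ = T·L/(G·J) = 133.0 × 0.335 / (42.8×10⁹ × 7.847×10^-8) = 0.01327 rad.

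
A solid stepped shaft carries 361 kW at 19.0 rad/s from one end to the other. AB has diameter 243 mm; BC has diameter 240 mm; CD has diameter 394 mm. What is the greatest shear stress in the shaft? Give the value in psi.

1020 psi

ω = 19.0 rad/s, so T = P/ω = 361×10³ / 19.00 = 19000 N·m.
Under the same torque, τ_max = 16T/(πd³) is largest where d is smallest — segment BC (d = 240 mm).
τ_max = 16·19000/(π·(0.240)³) = 7.000×10^6 Pa.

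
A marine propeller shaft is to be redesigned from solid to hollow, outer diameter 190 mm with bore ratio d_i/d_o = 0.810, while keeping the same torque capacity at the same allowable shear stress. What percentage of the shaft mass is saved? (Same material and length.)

49.9 %

Equal τ_max and T ⇒ the solid shaft needs d_s³ = d_o³(1−k⁴), so d_s = 190·(1−0.810⁴)^(1/3) = 157.5 mm.
Area ratio A_h/A_s = d_o²(1−k²)/d_s² = (1−k²)/(1−k⁴)^(2/3) = 0.5005.
Mass saving = 1 − 0.5005 = 49.9 %.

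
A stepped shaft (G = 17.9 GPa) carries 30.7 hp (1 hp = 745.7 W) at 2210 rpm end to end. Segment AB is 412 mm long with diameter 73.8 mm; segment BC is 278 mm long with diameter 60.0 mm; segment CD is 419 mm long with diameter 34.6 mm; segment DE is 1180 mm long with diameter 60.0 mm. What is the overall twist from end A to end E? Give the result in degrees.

1.35°

ω = 2π·2210/60 = 231.4 rad/s, so T = P/ω = 30.7×745.7 / 231.4 = 98.92 N·m.
J_AB = π(0.0738)⁴/32 = 2.91×10^-6 m⁴; J_BC = π(0.0600)⁴/32 = 1.27×10^-6 m⁴; J_CD = π(0.0346)⁴/32 = 1.41×10^-7 m⁴; J_DE = π(0.0600)⁴/32 = 1.27×10^-6 m⁴.
θ = (T/G)·Σ L_i/J_i = (98.92/17.9×10⁹)·(0.412/2.91×10^-6 + 0.278/1.27×10^-6 + 0.419/1.41×10^-7 + 1.18/1.27×10^-6) = 0.02357 rad.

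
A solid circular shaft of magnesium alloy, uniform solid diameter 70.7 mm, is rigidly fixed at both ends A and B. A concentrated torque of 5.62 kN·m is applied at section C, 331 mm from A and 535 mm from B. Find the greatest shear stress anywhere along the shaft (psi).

7260 psi

With uniform GJ and both ends fixed, compatibility θ_AC = θ_CB gives T_A·a = T_B·b, together with T_A + T_B = T₀.
T_A = T₀·b/(a+b) = 5620·535/866.0 = 3472 N·m; T_B = 2148 N·m.
τ in each portion: τ_AC = 5.00×10^7 Pa, τ_CB = 3.10×10^7 Pa; maximum is in AC.
τ_max = T_AC·r/J = 3472·0.0353/2.45×10^-6 = 5.004×10^7 Pa.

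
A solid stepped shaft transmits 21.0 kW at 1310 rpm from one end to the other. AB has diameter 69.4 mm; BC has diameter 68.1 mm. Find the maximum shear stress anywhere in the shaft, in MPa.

2.47 MPa

ω = 2π·1310/60 = 137.2 rad/s, so T = P/ω = 21.0×10³ / 137.2 = 153.1 N·m.
Under the same torque, τ_max = 16T/(πd³) is largest where d is smallest — segment BC (d = 68.1 mm).
τ_max = 16·153.1/(π·(0.0681)³) = 2.469×10^6 Pa.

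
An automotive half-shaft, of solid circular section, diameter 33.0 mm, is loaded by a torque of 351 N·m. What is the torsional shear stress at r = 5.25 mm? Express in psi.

2300 psi

J = πd⁴/32 = π(0.0330)⁴/32 = 1.164×10^-7 m⁴.
Shear stress varies linearly with radius: τ = T·r/J = 351.0 × 0.00525 / 1.164×10^-7 = 1.583×10^7 Pa.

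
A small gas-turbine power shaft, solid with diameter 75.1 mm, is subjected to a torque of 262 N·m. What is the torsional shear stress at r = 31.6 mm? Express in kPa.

2650 kPa

J = πd⁴/32 = π(0.0751)⁴/32 = 3.123×10^-6 m⁴.
Shear stress varies linearly with radius: τ = T·r/J = 262.0 × 0.0316 / 3.123×10^-6 = 2.651×10^6 Pa.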